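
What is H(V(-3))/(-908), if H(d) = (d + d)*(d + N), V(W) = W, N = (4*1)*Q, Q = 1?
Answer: 3/454 ≈ 0.0066079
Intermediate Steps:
N = 4 (N = (4*1)*1 = 4*1 = 4)
H(d) = 2*d*(4 + d) (H(d) = (d + d)*(d + 4) = (2*d)*(4 + d) = 2*d*(4 + d))
H(V(-3))/(-908) = (2*(-3)*(4 - 3))/(-908) = (2*(-3)*1)*(-1/908) = -6*(-1/908) = 3/454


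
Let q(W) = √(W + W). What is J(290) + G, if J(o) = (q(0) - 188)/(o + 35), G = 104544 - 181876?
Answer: -25133088/325 ≈ -77333.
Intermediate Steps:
q(W) = √2*√W (q(W) = √(2*W) = √2*√W)
G = -77332
J(o) = -188/(35 + o) (J(o) = (√2*√0 - 188)/(o + 35) = (√2*0 - 188)/(35 + o) = (0 - 188)/(35 + o) = -188/(35 + o))
J(290) + G = -188/(35 + 290) - 77332 = -188/325 - 77332 = -25133088/325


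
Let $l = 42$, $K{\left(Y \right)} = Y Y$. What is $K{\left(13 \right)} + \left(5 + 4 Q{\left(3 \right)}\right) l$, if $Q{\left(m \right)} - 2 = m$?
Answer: $1219$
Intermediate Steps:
$Q{\left(m \right)} = 2 + m$
$K{\left(Y \right)} = Y^{2}$
$K{\left(13 \right)} + \left(5 + 4 Q{\left(3 \right)}\right) l = 13^{2} + \left(5 + 4 \left(2 + 3\right)\right) 42 = 169 + \left(5 + 4 \cdot 5\right) 42 = 169 + \left(5 + 20\right) 42 = 169 + 25 \cdot 42 = 169 + 1050 = 1219$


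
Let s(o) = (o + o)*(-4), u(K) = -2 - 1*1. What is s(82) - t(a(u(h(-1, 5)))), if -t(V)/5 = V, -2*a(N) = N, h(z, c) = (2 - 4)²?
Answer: -1297/2 ≈ -648.50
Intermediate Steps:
h(z, c) = 4 (h(z, c) = (-2)² = 4)
u(K) = -3 (u(K) = -2 - 1 = -3)
s(o) = -8*o (s(o) = (2*o)*(-4) = -8*o)
a(N) = -N/2
t(V) = -5*V
s(82) - t(a(u(h(-1, 5)))) = -8*82 - (-5)*(-½*(-3)) = -656 - (-5)*3/2 = -656 - 1*(-15/2) = -656 + 15/2 = -1297/2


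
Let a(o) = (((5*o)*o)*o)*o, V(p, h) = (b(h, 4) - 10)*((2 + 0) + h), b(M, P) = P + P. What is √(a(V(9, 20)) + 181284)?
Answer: 2*√4730441 ≈ 4349.9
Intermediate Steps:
b(M, P) = 2*P
V(p, h) = -4 - 2*h (V(p, h) = (2*4 - 10)*((2 + 0) + h) = (8 - 10)*(2 + h) = -2*(2 + h) = -4 - 2*h)
a(o) = 5*o⁴ (a(o) = ((5*o²)*o)*o = (5*o³)*o = 5*o⁴)
√(a(V(9, 20)) + 181284) = √(5*(-4 - 2*20)⁴ + 181284) = √(5*(-4 - 40)⁴ + 181284) = √(5*(-44)⁴ + 181284) = √(5*3748096 + 181284) = √(18740480 + 181284) = √18921764 = 2*√4730441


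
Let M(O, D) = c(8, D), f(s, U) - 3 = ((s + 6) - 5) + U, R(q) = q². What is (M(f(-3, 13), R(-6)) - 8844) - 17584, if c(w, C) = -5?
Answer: -26433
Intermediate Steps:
f(s, U) = 4 + U + s (f(s, U) = 3 + (((s + 6) - 5) + U) = 3 + (((6 + s) - 5) + U) = 3 + ((1 + s) + U) = 3 + (1 + U + s) = 4 + U + s)
M(O, D) = -5
(M(f(-3, 13), R(-6)) - 8844) - 17584 = (-5 - 8844) - 17584 = -8849 - 17584 = -26433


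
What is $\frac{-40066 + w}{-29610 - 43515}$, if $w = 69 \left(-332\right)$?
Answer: $\frac{62974}{73125} \approx 0.86118$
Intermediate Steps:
$w = -22908$
$\frac{-40066 + w}{-29610 - 43515} = \frac{-40066 - 22908}{-29610 - 43515} = - \frac{62974}{-73125} = \left(-62974\right) \left(- \frac{1}{73125}\right) = \frac{62974}{73125}$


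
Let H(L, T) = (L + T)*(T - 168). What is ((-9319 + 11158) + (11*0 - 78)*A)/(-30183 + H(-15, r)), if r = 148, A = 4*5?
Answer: -279/32843 ≈ -0.0084950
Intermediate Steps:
A = 20
H(L, T) = (-168 + T)*(L + T) (H(L, T) = (L + T)*(-168 + T) = (-168 + T)*(L + T))
((-9319 + 11158) + (11*0 - 78)*A)/(-30183 + H(-15, r)) = ((-9319 + 11158) + (11*0 - 78)*20)/(-30183 + (148² - 168*(-15) - 168*148 - 15*148)) = (1839 + (0 - 78)*20)/(-30183 + (21904 + 2520 - 24864 - 2220)) = (1839 - 78*20)/(-30183 - 2660) = (1839 - 1560)/(-32843) = 279*(-1/32843) = -279/32843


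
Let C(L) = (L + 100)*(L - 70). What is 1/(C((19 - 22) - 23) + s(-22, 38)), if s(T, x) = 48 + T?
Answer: -1/7078 ≈ -0.00014128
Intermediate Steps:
C(L) = (-70 + L)*(100 + L) (C(L) = (100 + L)*(-70 + L) = (-70 + L)*(100 + L))
1/(C((19 - 22) - 23) + s(-22, 38)) = 1/((-7000 + ((19 - 22) - 23)² + 30*((19 - 22) - 23)) + (48 - 22)) = 1/((-7000 + (-3 - 23)² + 30*(-3 - 23)) + 26) = 1/((-7000 + (-26)² + 30*(-26)) + 26) = 1/((-7000 + 676 - 780) + 26) = 1/(-7104 + 26) = 1/(-7078) = -1/7078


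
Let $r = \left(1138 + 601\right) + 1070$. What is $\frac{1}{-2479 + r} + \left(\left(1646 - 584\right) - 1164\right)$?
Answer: $- \frac{33659}{330} \approx -102.0$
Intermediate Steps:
$r = 2809$ ($r = 1739 + 1070 = 2809$)
$\frac{1}{-2479 + r} + \left(\left(1646 - 584\right) - 1164\right) = \frac{1}{-2479 + 2809} + \left(\left(1646 - 584\right) - 1164\right) = \frac{1}{330} + \left(1062 - 1164\right) = \frac{1}{330} - 102 = - \frac{33659}{330}$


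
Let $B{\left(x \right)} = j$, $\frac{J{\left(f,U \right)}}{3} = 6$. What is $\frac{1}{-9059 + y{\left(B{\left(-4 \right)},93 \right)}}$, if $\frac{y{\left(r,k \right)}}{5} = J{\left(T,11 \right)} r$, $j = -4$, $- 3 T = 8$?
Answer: $- \frac{1}{9419} \approx -0.00010617$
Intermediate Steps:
$T = - \frac{8}{3}$ ($T = \left(- \frac{1}{3}\right) 8 = - \frac{8}{3} \approx -2.6667$)
$J{\left(f,U \right)} = 18$ ($J{\left(f,U \right)} = 3 \cdot 6 = 18$)
$B{\left(x \right)} = -4$
$y{\left(r,k \right)} = 90 r$ ($y{\left(r,k \right)} = 5 \cdot 18 r = 90 r$)
$\frac{1}{-9059 + y{\left(B{\left(-4 \right)},93 \right)}} = \frac{1}{-9059 + 90 \left(-4\right)} = \frac{1}{-9059 - 360} = \frac{1}{-9419} = - \frac{1}{9419}$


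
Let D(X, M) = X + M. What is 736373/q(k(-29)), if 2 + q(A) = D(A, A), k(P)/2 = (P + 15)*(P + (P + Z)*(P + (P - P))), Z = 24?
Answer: -736373/6498 ≈ -113.32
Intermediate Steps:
D(X, M) = M + X
k(P) = 2*(15 + P)*(P + P*(24 + P)) (k(P) = 2*((P + 15)*(P + (P + 24)*(P + (P - P)))) = 2*((15 + P)*(P + (24 + P)*(P + 0))) = 2*((15 + P)*(P + (24 + P)*P)) = 2*((15 + P)*(P + P*(24 + P))) = 2*(15 + P)*(P + P*(24 + P)))
q(A) = -2 + 2*A (q(A) = -2 + (A + A) = -2 + 2*A)
736373/q(k(-29)) = 736373/(-2 + 2*(2*(-29)*(375 + (-29)**2 + 40*(-29)))) = 736373/(-2 + 2*(2*(-29)*(375 + 841 - 1160))) = 736373/(-2 + 2*(2*(-29)*56)) = 736373/(-2 + 2*(-3248)) = 736373/(-2 - 6496) = 736373/(-6498) = 736373*(-1/6498) = -736373/6498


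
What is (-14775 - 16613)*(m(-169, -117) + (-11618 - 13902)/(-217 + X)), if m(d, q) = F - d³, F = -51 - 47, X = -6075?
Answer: -21664633301164/143 ≈ -1.5150e+11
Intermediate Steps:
F = -98
m(d, q) = -98 - d³
(-14775 - 16613)*(m(-169, -117) + (-11618 - 13902)/(-217 + X)) = (-14775 - 16613)*((-98 - 1*(-169)³) + (-11618 - 13902)/(-217 - 6075)) = -31388*((-98 - 1*(-4826809)) - 25520/(-6292)) = -31388*((-98 + 4826809) - 25520*(-1/6292)) = -31388*(4826711 + 580/143) = -31388*690220253/143 = -21664633301164/143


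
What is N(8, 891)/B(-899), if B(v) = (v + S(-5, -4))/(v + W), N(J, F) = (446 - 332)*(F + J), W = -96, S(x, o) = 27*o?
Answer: 5367030/53 ≈ 1.0126e+5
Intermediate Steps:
N(J, F) = 114*F + 114*J (N(J, F) = 114*(F + J) = 114*F + 114*J)
B(v) = (-108 + v)/(-96 + v) (B(v) = (v + 27*(-4))/(v - 96) = (v - 108)/(-96 + v) = (-108 + v)/(-96 + v))
N(8, 891)/B(-899) = (114*891 + 114*8)/(((-108 - 899)/(-96 - 899))) = (101574 + 912)/((-1007/(-995))) = 102486/((-1/995*(-1007))) = 102486/(1007/995) = 102486*(995/1007) = 5367030/53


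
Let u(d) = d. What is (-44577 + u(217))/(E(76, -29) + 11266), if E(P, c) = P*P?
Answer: -22180/8521 ≈ -2.6030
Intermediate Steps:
E(P, c) = P²
(-44577 + u(217))/(E(76, -29) + 11266) = (-44577 + 217)/(76² + 11266) = -44360/(5776 + 11266) = -44360/17042 = -44360*1/17042 = -22180/8521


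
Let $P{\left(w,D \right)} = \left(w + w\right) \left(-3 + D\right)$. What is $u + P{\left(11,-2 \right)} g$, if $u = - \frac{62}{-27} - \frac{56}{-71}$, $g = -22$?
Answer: $\frac{4645054}{1917} \approx 2423.1$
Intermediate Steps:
$P{\left(w,D \right)} = 2 w \left(-3 + D\right)$
$u = \frac{5914}{1917}$ ($u = \left(-62\right) \left(- \frac{1}{27}\right) - - \frac{56}{71} = \frac{62}{27} + \frac{56}{71} = \frac{5914}{1917} \approx 3.085$)
$u + P{\left(11,-2 \right)} g = \frac{5914}{1917} + 2 \cdot 11 \left(-3 - 2\right) \left(-22\right) = \frac{5914}{1917} + 2 \cdot 11 \left(-5\right) \left(-22\right) = \frac{5914}{1917} - -2420 = \frac{5914}{1917} + 2420 = \frac{4645054}{1917}$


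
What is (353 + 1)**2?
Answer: 125316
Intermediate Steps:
(353 + 1)**2 = 354**2 = 125316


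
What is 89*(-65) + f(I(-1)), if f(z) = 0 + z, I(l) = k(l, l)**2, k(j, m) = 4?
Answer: -5769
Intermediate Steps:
I(l) = 16 (I(l) = 4**2 = 16)
f(z) = z
89*(-65) + f(I(-1)) = 89*(-65) + 16 = -5785 + 16 = -5769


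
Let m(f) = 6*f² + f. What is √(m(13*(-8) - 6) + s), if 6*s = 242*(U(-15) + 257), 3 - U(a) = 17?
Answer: √82291 ≈ 286.86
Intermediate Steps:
U(a) = -14 (U(a) = 3 - 1*17 = 3 - 17 = -14)
m(f) = f + 6*f²
s = 9801 (s = (242*(-14 + 257))/6 = (242*243)/6 = (⅙)*58806 = 9801)
√(m(13*(-8) - 6) + s) = √((13*(-8) - 6)*(1 + 6*(13*(-8) - 6)) + 9801) = √((-104 - 6)*(1 + 6*(-104 - 6)) + 9801) = √(-110*(1 + 6*(-110)) + 9801) = √(-110*(1 - 660) + 9801) = √(-110*(-659) + 9801) = √(72490 + 9801) = √82291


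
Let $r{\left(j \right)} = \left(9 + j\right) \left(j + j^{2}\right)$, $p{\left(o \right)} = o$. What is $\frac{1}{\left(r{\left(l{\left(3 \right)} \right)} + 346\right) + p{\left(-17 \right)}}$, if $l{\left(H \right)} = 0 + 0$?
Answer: $\frac{1}{329} \approx 0.0030395$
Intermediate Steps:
$l{\left(H \right)} = 0$
$\frac{1}{\left(r{\left(l{\left(3 \right)} \right)} + 346\right) + p{\left(-17 \right)}} = \frac{1}{\left(0 \left(9 + 0^{2} + 10 \cdot 0\right) + 346\right) - 17} = \frac{1}{\left(0 \left(9 + 0 + 0\right) + 346\right) - 17} = \frac{1}{\left(0 \cdot 9 + 346\right) - 17} = \frac{1}{\left(0 + 346\right) - 17} = \frac{1}{346 - 17} = \frac{1}{329}$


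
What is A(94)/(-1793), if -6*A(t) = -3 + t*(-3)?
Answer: -95/3586 ≈ -0.026492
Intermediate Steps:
A(t) = 1/2 + t/2 (A(t) = -(-3 + t*(-3))/6 = -(-3 - 3*t)/6 = 1/2 + t/2)
A(94)/(-1793) = (1/2 + (1/2)*94)/(-1793) = (1/2 + 47)*(-1/1793) = (95/2)*(-1/1793) = -95/3586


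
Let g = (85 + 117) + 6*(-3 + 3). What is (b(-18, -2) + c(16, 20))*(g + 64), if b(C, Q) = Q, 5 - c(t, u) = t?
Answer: -3458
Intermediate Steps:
c(t, u) = 5 - t
g = 202 (g = 202 + 6*0 = 202 + 0 = 202)
(b(-18, -2) + c(16, 20))*(g + 64) = (-2 + (5 - 1*16))*(202 + 64) = (-2 + (5 - 16))*266 = (-2 - 11)*266 = -13*266 = -3458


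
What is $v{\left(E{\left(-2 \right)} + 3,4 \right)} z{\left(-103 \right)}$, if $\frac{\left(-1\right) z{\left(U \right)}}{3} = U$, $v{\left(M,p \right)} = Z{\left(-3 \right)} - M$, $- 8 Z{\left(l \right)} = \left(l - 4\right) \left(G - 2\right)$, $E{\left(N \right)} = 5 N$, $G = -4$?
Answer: $\frac{2163}{4} \approx 540.75$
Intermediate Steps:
$Z{\left(l \right)} = -3 + \frac{3 l}{4}$ ($Z{\left(l \right)} = - \frac{\left(l - 4\right) \left(-4 - 2\right)}{8} = - \frac{\left(-4 + l\right) \left(-6\right)}{8} = - \frac{24 - 6 l}{8} = -3 + \frac{3 l}{4}$)
$v{\left(M,p \right)} = - \frac{21}{4} - M$ ($v{\left(M,p \right)} = \left(-3 + \frac{3}{4} \left(-3\right)\right) - M = \left(-3 - \frac{9}{4}\right) - M = - \frac{21}{4} - M$)
$z{\left(U \right)} = - 3 U$
$v{\left(E{\left(-2 \right)} + 3,4 \right)} z{\left(-103 \right)} = \left(- \frac{21}{4} - \left(5 \left(-2\right) + 3\right)\right) \left(\left(-3\right) \left(-103\right)\right) = \left(- \frac{21}{4} - \left(-10 + 3\right)\right) 309 = \left(- \frac{21}{4} - -7\right) 309 = \left(- \frac{21}{4} + 7\right) 309 = \frac{7}{4} \cdot 309 = \frac{2163}{4}$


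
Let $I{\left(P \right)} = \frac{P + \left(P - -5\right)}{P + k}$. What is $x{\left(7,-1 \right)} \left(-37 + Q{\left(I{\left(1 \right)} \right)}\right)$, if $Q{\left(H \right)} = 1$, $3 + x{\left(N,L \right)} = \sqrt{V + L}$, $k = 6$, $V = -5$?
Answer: $108 - 36 i \sqrt{6} \approx 108.0 - 88.182 i$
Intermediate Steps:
$I{\left(P \right)} = \frac{5 + 2 P}{6 + P}$ ($I{\left(P \right)} = \frac{P + \left(P - -5\right)}{P + 6} = \frac{P + \left(P + 5\right)}{6 + P} = \frac{P + \left(5 + P\right)}{6 + P} = \frac{5 + 2 P}{6 + P}$)
$x{\left(N,L \right)} = -3 + \sqrt{-5 + L}$
$x{\left(7,-1 \right)} \left(-37 + Q{\left(I{\left(1 \right)} \right)}\right) = \left(-3 + \sqrt{-5 - 1}\right) \left(-37 + 1\right) = \left(-3 + \sqrt{-6}\right) \left(-36\right) = \left(-3 + i \sqrt{6}\right) \left(-36\right) = 108 - 36 i \sqrt{6}$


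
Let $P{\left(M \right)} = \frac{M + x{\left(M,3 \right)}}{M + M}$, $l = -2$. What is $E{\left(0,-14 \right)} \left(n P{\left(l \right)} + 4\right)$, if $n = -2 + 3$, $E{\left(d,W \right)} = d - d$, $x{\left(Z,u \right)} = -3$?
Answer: $0$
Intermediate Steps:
$P{\left(M \right)} = \frac{-3 + M}{2 M}$ ($P{\left(M \right)} = \frac{M - 3}{M + M} = \frac{-3 + M}{2 M}$)
$E{\left(d,W \right)} = 0$
$n = 1$
$E{\left(0,-14 \right)} \left(n P{\left(l \right)} + 4\right) = 0 \left(1 \frac{-3 - 2}{2 \left(-2\right)} + 4\right) = 0 \left(1 \cdot \frac{1}{2} \left(- \frac{1}{2}\right) \left(-5\right) + 4\right) = 0 \left(1 \cdot \frac{5}{4} + 4\right) = 0 \left(\frac{5}{4} + 4\right) = 0 \cdot \frac{21}{4} = 0$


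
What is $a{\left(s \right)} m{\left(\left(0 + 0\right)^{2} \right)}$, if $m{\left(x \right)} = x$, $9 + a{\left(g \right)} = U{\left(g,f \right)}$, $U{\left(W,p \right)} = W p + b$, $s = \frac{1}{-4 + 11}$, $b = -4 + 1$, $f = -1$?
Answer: $0$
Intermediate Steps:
$b = -3$
$s = \frac{1}{7} \approx 0.14286$
$U{\left(W,p \right)} = -3 + W p$ ($U{\left(W,p \right)} = W p - 3 = -3 + W p$)
$a{\left(g \right)} = -12 - g$ ($a{\left(g \right)} = -9 + \left(-3 + g \left(-1\right)\right) = -9 - \left(3 + g\right) = -12 - g$)
$a{\left(s \right)} m{\left(\left(0 + 0\right)^{2} \right)} = \left(-12 - \frac{1}{7}\right) \left(0 + 0\right)^{2} = \left(-12 - \frac{1}{7}\right) 0^{2} = \left(- \frac{85}{7}\right) 0 = 0$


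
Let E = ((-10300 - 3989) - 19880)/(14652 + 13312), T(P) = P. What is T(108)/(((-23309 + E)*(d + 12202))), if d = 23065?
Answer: -3020112/22988689736015 ≈ -1.3137e-7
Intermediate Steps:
E = -34169/27964 (E = (-14289 - 19880)/27964 = -34169*1/27964 = -34169/27964 ≈ -1.2219)
T(108)/(((-23309 + E)*(d + 12202))) = 108/(((-23309 - 34169/27964)*(23065 + 12202))) = 108/((-651847045/27964*35267)) = 108/(-22988689736015/27964) = 108*(-27964/22988689736015) = -3020112/22988689736015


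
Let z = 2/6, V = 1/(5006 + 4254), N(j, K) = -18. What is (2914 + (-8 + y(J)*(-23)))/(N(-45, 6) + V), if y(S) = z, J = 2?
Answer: -80515700/500037 ≈ -161.02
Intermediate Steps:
V = 1/9260 ≈ 0.00010799
z = ⅓ (z = 2*(⅙) = ⅓ ≈ 0.33333)
y(S) = ⅓
(2914 + (-8 + y(J)*(-23)))/(N(-45, 6) + V) = (2914 + (-8 + (⅓)*(-23)))/(-18 + 1/9260) = (2914 + (-8 - 23/3))/(-166679/9260) = (2914 - 47/3)*(-9260/166679) = (8695/3)*(-9260/166679) = -80515700/500037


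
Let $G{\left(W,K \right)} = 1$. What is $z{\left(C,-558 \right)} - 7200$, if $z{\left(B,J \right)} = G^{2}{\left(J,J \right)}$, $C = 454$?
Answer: $-7199$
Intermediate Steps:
$z{\left(B,J \right)} = 1$ ($z{\left(B,J \right)} = 1^{2} = 1$)
$z{\left(C,-558 \right)} - 7200 = 1 - 7200 = -7199$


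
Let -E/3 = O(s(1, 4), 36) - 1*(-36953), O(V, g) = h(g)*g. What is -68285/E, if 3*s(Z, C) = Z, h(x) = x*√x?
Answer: 68285/134187 ≈ 0.50888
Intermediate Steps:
h(x) = x^(3/2)
s(Z, C) = Z/3
O(V, g) = g^(5/2) (O(V, g) = g^(3/2)*g = g^(5/2))
E = -134187 (E = -3*(36^(5/2) - 1*(-36953)) = -3*(7776 + 36953) = -3*44729 = -134187)
-68285/E = -68285/(-134187) = -68285*(-1/134187) = 68285/134187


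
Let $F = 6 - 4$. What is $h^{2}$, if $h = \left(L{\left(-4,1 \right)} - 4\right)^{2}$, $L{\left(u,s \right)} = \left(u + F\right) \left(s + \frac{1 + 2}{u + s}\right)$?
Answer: $256$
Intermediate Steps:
$F = 2$ ($F = 6 - 4 = 2$)
$L{\left(u,s \right)} = \left(2 + u\right) \left(s + \frac{3}{s + u}\right)$ ($L{\left(u,s \right)} = \left(u + 2\right) \left(s + \frac{1 + 2}{u + s}\right) = \left(2 + u\right) \left(s + \frac{3}{s + u}\right)$)
$h = 16$ ($h = \left(\frac{6 + 2 \cdot 1^{2} + 3 \left(-4\right) + 1 \left(-4\right)^{2} - 4 \cdot 1^{2} + 2 \cdot 1 \left(-4\right)}{1 - 4} - 4\right)^{2} = \left(\frac{6 + 2 \cdot 1 - 12 + 1 \cdot 16 - 4 - 8}{-3} - 4\right)^{2} = \left(- \frac{6 + 2 - 12 + 16 - 4 - 8}{3} - 4\right)^{2} = \left(\left(- \frac{1}{3}\right) 0 - 4\right)^{2} = \left(0 - 4\right)^{2} = \left(-4\right)^{2} = 16$)
$h^{2} = 16^{2} = 256$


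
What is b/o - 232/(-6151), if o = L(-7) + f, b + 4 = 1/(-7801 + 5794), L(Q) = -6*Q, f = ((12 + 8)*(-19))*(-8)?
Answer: 1385666789/38047465674 ≈ 0.036419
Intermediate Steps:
f = 3040 (f = (20*(-19))*(-8) = -380*(-8) = 3040)
b = -8029/2007 (b = -4 + 1/(-7801 + 5794) = -4 + 1/(-2007) = -4 - 1/2007 = -8029/2007 ≈ -4.0005)
o = 3082 (o = -6*(-7) + 3040 = 42 + 3040 = 3082)
b/o - 232/(-6151) = -8029/2007/3082 - 232/(-6151) = -8029/2007*1/3082 - 232*(-1/6151) = -8029/6185574 + 232/6151 = 1385666789/38047465674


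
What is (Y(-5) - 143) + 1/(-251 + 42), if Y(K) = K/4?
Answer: -120597/836 ≈ -144.25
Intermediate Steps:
Y(K) = K/4 (Y(K) = K*(¼) = K/4)
(Y(-5) - 143) + 1/(-251 + 42) = ((¼)*(-5) - 143) + 1/(-251 + 42) = (-5/4 - 143) + 1/(-209) = -577/4 - 1/209 = -120597/836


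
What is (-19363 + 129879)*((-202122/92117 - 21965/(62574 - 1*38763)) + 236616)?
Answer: 57356278697240379220/2193397887 ≈ 2.6150e+10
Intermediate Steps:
(-19363 + 129879)*((-202122/92117 - 21965/(62574 - 1*38763)) + 236616) = 110516*((-202122*1/92117 - 21965/(62574 - 38763)) + 236616) = 110516*((-202122/92117 - 21965/23811) + 236616) = 110516*(-6836076847/2193397887 + 236616) = 110516*(518986198353545/2193397887) = 57356278697240379220/2193397887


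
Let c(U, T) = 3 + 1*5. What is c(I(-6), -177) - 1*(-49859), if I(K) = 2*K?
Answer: 49867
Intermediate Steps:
c(U, T) = 8 (c(U, T) = 3 + 5 = 8)
c(I(-6), -177) - 1*(-49859) = 8 - 1*(-49859) = 8 + 49859 = 49867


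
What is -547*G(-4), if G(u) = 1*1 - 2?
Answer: 547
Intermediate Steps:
G(u) = -1 (G(u) = 1 - 2 = -1)
-547*G(-4) = -547*(-1) = 547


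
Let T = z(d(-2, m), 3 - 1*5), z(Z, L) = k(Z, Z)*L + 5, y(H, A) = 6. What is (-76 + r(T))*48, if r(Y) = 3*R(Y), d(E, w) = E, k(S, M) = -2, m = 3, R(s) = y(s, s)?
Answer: -2784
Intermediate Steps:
R(s) = 6
z(Z, L) = 5 - 2*L (z(Z, L) = -2*L + 5 = 5 - 2*L)
T = 9 (T = 5 - 2*(3 - 1*5) = 5 - 2*(3 - 5) = 5 - 2*(-2) = 5 + 4 = 9)
r(Y) = 18 (r(Y) = 3*6 = 18)
(-76 + r(T))*48 = (-76 + 18)*48 = -58*48 = -2784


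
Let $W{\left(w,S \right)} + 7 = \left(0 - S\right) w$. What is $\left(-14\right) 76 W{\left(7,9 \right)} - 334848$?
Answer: $-260368$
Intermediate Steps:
$W{\left(w,S \right)} = -7 - S w$ ($W{\left(w,S \right)} = -7 + \left(0 - S\right) w = -7 + - S w = -7 - S w$)
$\left(-14\right) 76 W{\left(7,9 \right)} - 334848 = \left(-14\right) 76 \left(-7 - 9 \cdot 7\right) - 334848 = - 1064 \left(-7 - 63\right) - 334848 = \left(-1064\right) \left(-70\right) - 334848 = 74480 - 334848 = -260368$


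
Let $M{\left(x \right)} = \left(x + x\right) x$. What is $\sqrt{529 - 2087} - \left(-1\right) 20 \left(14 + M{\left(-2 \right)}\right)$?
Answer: $440 + i \sqrt{1558} \approx 440.0 + 39.471 i$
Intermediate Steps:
$M{\left(x \right)} = 2 x^{2}$ ($M{\left(x \right)} = 2 x x = 2 x^{2}$)
$\sqrt{529 - 2087} - \left(-1\right) 20 \left(14 + M{\left(-2 \right)}\right) = \sqrt{529 - 2087} - \left(-1\right) 20 \left(14 + 2 \left(-2\right)^{2}\right) = \sqrt{-1558} - - 20 \left(14 + 2 \cdot 4\right) = i \sqrt{1558} - - 20 \left(14 + 8\right) = i \sqrt{1558} - \left(-20\right) 22 = i \sqrt{1558} - -440 = i \sqrt{1558} + 440 = 440 + i \sqrt{1558}$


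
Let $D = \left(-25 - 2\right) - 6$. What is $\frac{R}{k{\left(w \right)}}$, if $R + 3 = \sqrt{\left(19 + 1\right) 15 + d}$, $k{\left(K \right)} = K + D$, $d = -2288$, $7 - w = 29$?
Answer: $\frac{3}{55} - \frac{2 i \sqrt{497}}{55} \approx 0.054545 - 0.81067 i$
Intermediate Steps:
$w = -22$ ($w = 7 - 29 = -22$)
$D = -33$ ($D = -27 - 6 = -33$)
$k{\left(K \right)} = -33 + K$ ($k{\left(K \right)} = K - 33 = -33 + K$)
$R = -3 + 2 i \sqrt{497}$ ($R = -3 + \sqrt{\left(19 + 1\right) 15 - 2288} = -3 + \sqrt{20 \cdot 15 - 2288} = -3 + \sqrt{300 - 2288} = -3 + \sqrt{-1988} = -3 + 2 i \sqrt{497} \approx -3.0 + 44.587 i$)
$\frac{R}{k{\left(w \right)}} = \frac{-3 + 2 i \sqrt{497}}{-33 - 22} = \frac{-3 + 2 i \sqrt{497}}{-55} = \left(-3 + 2 i \sqrt{497}\right) \left(- \frac{1}{55}\right) = \frac{3}{55} - \frac{2 i \sqrt{497}}{55}$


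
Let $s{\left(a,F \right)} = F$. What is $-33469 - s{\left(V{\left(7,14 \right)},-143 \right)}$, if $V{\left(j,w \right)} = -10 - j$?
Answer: $-33326$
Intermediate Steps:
$-33469 - s{\left(V{\left(7,14 \right)},-143 \right)} = -33469 - -143 = -33469 + 143 = -33326$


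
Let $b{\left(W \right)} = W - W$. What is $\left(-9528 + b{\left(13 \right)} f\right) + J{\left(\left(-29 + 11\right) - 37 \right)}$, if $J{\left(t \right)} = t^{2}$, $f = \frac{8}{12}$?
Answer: $-6503$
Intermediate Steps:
$f = \frac{2}{3}$ ($f = 8 \cdot \frac{1}{12} = \frac{2}{3} \approx 0.66667$)
$b{\left(W \right)} = 0$
$\left(-9528 + b{\left(13 \right)} f\right) + J{\left(\left(-29 + 11\right) - 37 \right)} = \left(-9528 + 0 \cdot \frac{2}{3}\right) + \left(\left(-29 + 11\right) - 37\right)^{2} = \left(-9528 + 0\right) + \left(-18 - 37\right)^{2} = -9528 + \left(-55\right)^{2} = -9528 + 3025 = -6503$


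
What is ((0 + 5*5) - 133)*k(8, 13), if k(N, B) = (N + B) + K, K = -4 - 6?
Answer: -1188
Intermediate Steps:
K = -10
k(N, B) = -10 + B + N (k(N, B) = (N + B) - 10 = (B + N) - 10 = -10 + B + N)
((0 + 5*5) - 133)*k(8, 13) = ((0 + 5*5) - 133)*(-10 + 13 + 8) = ((0 + 25) - 133)*11 = (25 - 133)*11 = -108*11 = -1188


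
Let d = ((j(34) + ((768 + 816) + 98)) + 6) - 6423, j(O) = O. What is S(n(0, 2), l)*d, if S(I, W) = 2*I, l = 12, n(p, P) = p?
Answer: 0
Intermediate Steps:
d = -4701 (d = ((34 + ((768 + 816) + 98)) + 6) - 6423 = ((34 + (1584 + 98)) + 6) - 6423 = ((34 + 1682) + 6) - 6423 = (1716 + 6) - 6423 = 1722 - 6423 = -4701)
S(n(0, 2), l)*d = (2*0)*(-4701) = 0*(-4701) = 0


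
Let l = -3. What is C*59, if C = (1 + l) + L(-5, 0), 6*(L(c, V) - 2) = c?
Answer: -295/6 ≈ -49.167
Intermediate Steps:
L(c, V) = 2 + c/6
C = -⅚ (C = (1 - 3) + (2 + (⅙)*(-5)) = -2 + (2 - ⅚) = -2 + 7/6 = -⅚ ≈ -0.83333)
C*59 = -⅚*59 = -295/6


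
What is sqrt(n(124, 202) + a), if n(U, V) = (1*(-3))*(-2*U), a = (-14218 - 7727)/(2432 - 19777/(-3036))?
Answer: 2*sqrt(10071214396823931)/7403329 ≈ 27.111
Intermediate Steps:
a = -66625020/7403329 (a = -21945/(2432 - 19777*(-1/3036)) = -21945/(2432 + 19777/3036) = -21945/7403329/3036 = -21945*3036/7403329 = -66625020/7403329 ≈ -8.9993)
n(U, V) = 6*U (n(U, V) = -(-6)*U = 6*U)
sqrt(n(124, 202) + a) = sqrt(6*124 - 66625020/7403329) = sqrt(744 - 66625020/7403329) = sqrt(5441451756/7403329) = 2*sqrt(10071214396823931)/7403329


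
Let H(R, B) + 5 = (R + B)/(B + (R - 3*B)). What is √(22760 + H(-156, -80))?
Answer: 2*√5674 ≈ 150.65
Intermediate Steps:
H(R, B) = -5 + (B + R)/(R - 2*B) (H(R, B) = -5 + (R + B)/(B + (R - 3*B)) = -5 + (B + R)/(R - 2*B))
√(22760 + H(-156, -80)) = √(22760 + (-11*(-80) + 4*(-156))/(-1*(-156) + 2*(-80))) = √(22760 + (880 - 624)/(156 - 160)) = √(22760 + 256/(-4)) = √(22760 - ¼*256) = √(22760 - 64) = √22696 = 2*√5674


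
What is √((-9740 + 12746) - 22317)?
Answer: I*√19311 ≈ 138.96*I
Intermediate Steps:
√((-9740 + 12746) - 22317) = √(3006 - 22317) = √(-19311) = I*√19311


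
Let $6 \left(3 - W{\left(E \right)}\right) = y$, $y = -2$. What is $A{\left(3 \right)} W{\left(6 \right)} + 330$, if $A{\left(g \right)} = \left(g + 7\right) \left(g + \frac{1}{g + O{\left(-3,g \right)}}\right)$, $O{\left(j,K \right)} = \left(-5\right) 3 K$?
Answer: $\frac{27040}{63} \approx 429.21$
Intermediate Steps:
$O{\left(j,K \right)} = - 15 K$
$W{\left(E \right)} = \frac{10}{3}$ ($W{\left(E \right)} = 3 - - \frac{1}{3} = 3 + \frac{1}{3} = \frac{10}{3}$)
$A{\left(g \right)} = \left(7 + g\right) \left(g - \frac{1}{14 g}\right)$ ($A{\left(g \right)} = \left(g + 7\right) \left(g + \frac{1}{g - 15 g}\right) = \left(7 + g\right) \left(g + \frac{1}{\left(-14\right) g}\right) = \left(7 + g\right) \left(g - \frac{1}{14 g}\right)$)
$A{\left(3 \right)} W{\left(6 \right)} + 330 = \left(- \frac{1}{14} + 3^{2} + 7 \cdot 3 - \frac{1}{2 \cdot 3}\right) \frac{10}{3} + 330 = \left(- \frac{1}{14} + 9 + 21 - \frac{1}{6}\right) \frac{10}{3} + 330 = \frac{625}{21} \cdot \frac{10}{3} + 330 = \frac{6250}{63} + 330 = \frac{27040}{63}$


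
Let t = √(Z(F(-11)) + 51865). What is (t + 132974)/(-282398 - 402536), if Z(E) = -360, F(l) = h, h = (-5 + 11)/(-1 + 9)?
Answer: -66487/342467 - √51505/684934 ≈ -0.19447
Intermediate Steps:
h = ¾ (h = 6/8 = 6*(⅛) = ¾ ≈ 0.75000)
F(l) = ¾
t = √51505 (t = √(-360 + 51865) = √51505 ≈ 226.95)
(t + 132974)/(-282398 - 402536) = (√51505 + 132974)/(-282398 - 402536) = (132974 + √51505)/(-684934) = (132974 + √51505)*(-1/684934) = -66487/342467 - √51505/684934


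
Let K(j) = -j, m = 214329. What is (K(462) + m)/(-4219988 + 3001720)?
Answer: -213867/1218268 ≈ -0.17555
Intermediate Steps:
(K(462) + m)/(-4219988 + 3001720) = (-1*462 + 214329)/(-4219988 + 3001720) = (-462 + 214329)/(-1218268) = 213867*(-1/1218268) = -213867/1218268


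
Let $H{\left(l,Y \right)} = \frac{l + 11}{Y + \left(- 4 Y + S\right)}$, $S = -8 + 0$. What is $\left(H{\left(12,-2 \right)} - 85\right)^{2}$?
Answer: $\frac{37249}{4} \approx 9312.3$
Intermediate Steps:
$S = -8$
$H{\left(l,Y \right)} = \frac{11 + l}{-8 - 3 Y}$ ($H{\left(l,Y \right)} = \frac{l + 11}{Y - \left(8 + 4 Y\right)} = \frac{11 + l}{Y - \left(8 + 4 Y\right)} = \frac{11 + l}{-8 - 3 Y}$)
$\left(H{\left(12,-2 \right)} - 85\right)^{2} = \left(\frac{-11 - 12}{8 + 3 \left(-2\right)} - 85\right)^{2} = \left(\frac{-11 - 12}{8 - 6} - 85\right)^{2} = \left(\frac{1}{2} \left(-23\right) - 85\right)^{2} = \left(- \frac{23}{2} - 85\right)^{2} = \left(- \frac{193}{2}\right)^{2} = \frac{37249}{4}$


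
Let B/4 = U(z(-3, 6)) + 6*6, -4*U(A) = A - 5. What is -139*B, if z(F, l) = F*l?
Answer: -23213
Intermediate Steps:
U(A) = 5/4 - A/4 (U(A) = -(A - 5)/4 = -(-5 + A)/4 = 5/4 - A/4)
B = 167 (B = 4*((5/4 - (-3)*6/4) + 6*6) = 4*((5/4 - 1/4*(-18)) + 36) = 4*((5/4 + 9/2) + 36) = 4*(23/4 + 36) = 4*(167/4) = 167)
-139*B = -139*167 = -23213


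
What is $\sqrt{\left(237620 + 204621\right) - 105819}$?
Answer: $\sqrt{336422} \approx 580.02$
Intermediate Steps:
$\sqrt{\left(237620 + 204621\right) - 105819} = \sqrt{442241 - 105819} = \sqrt{336422}$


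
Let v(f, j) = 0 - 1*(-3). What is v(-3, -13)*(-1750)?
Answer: -5250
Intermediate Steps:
v(f, j) = 3 (v(f, j) = 0 + 3 = 3)
v(-3, -13)*(-1750) = 3*(-1750) = -5250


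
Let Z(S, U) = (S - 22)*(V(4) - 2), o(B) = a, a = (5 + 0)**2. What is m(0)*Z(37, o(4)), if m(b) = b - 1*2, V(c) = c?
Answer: -60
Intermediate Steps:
m(b) = -2 + b (m(b) = b - 2 = -2 + b)
a = 25 (a = 5**2 = 25)
o(B) = 25
Z(S, U) = -44 + 2*S (Z(S, U) = (S - 22)*(4 - 2) = (-22 + S)*2 = -44 + 2*S)
m(0)*Z(37, o(4)) = (-2 + 0)*(-44 + 2*37) = -2*(-44 + 74) = -2*30 = -60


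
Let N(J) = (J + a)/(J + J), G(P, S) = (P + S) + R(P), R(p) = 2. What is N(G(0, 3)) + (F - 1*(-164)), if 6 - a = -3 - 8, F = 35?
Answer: 1006/5 ≈ 201.20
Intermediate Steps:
a = 17 (a = 6 - (-3 - 8) = 6 - 1*(-11) = 6 + 11 = 17)
G(P, S) = 2 + P + S (G(P, S) = (P + S) + 2 = 2 + P + S)
N(J) = (17 + J)/(2*J) (N(J) = (J + 17)/(J + J) = (17 + J)/((2*J)) = (17 + J)*(1/(2*J)) = (17 + J)/(2*J))
N(G(0, 3)) + (F - 1*(-164)) = (17 + (2 + 0 + 3))/(2*(2 + 0 + 3)) + (35 - 1*(-164)) = (1/2)*(17 + 5)/5 + (35 + 164) = (1/2)*(1/5)*22 + 199 = 11/5 + 199 = 1006/5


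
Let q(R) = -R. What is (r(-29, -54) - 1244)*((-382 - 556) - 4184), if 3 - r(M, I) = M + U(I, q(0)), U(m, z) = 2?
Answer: 6218108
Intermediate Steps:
r(M, I) = 1 - M (r(M, I) = 3 - (M + 2) = 3 - (2 + M) = 3 + (-2 - M) = 1 - M)
(r(-29, -54) - 1244)*((-382 - 556) - 4184) = ((1 - 1*(-29)) - 1244)*((-382 - 556) - 4184) = ((1 + 29) - 1244)*(-938 - 4184) = (30 - 1244)*(-5122) = -1214*(-5122) = 6218108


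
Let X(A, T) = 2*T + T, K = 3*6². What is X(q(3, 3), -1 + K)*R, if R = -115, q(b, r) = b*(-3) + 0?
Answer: -36915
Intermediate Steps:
K = 108 (K = 3*36 = 108)
q(b, r) = -3*b (q(b, r) = -3*b + 0 = -3*b)
X(A, T) = 3*T
X(q(3, 3), -1 + K)*R = (3*(-1 + 108))*(-115) = (3*107)*(-115) = 321*(-115) = -36915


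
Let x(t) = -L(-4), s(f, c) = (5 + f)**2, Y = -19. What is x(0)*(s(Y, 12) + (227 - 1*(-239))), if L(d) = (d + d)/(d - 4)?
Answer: -662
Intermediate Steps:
L(d) = 2*d/(-4 + d) (L(d) = (2*d)/(-4 + d) = 2*d/(-4 + d))
x(t) = -1 (x(t) = -2*(-4)/(-4 - 4) = -2*(-4)/(-8) = -2*(-4)*(-1)/8 = -1*1 = -1)
x(0)*(s(Y, 12) + (227 - 1*(-239))) = -((5 - 19)**2 + (227 - 1*(-239))) = -((-14)**2 + (227 + 239)) = -(196 + 466) = -1*662 = -662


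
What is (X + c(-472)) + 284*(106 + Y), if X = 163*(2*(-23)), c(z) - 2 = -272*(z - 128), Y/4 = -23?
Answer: 159680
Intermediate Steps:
Y = -92 (Y = 4*(-23) = -92)
c(z) = 34818 - 272*z (c(z) = 2 - 272*(z - 128) = 2 - 272*(-128 + z) = 2 + (34816 - 272*z) = 34818 - 272*z)
X = -7498 (X = 163*(-46) = -7498)
(X + c(-472)) + 284*(106 + Y) = (-7498 + (34818 - 272*(-472))) + 284*(106 - 92) = (-7498 + (34818 + 128384)) + 284*14 = (-7498 + 163202) + 3976 = 155704 + 3976 = 159680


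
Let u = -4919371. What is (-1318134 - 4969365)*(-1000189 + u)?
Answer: 37219227580440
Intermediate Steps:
(-1318134 - 4969365)*(-1000189 + u) = (-1318134 - 4969365)*(-1000189 - 4919371) = -6287499*(-5919560) = 37219227580440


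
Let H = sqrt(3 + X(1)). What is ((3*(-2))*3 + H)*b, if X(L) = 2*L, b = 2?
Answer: -36 + 2*sqrt(5) ≈ -31.528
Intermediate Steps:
H = sqrt(5) (H = sqrt(3 + 2*1) = sqrt(3 + 2) = sqrt(5) ≈ 2.2361)
((3*(-2))*3 + H)*b = ((3*(-2))*3 + sqrt(5))*2 = (-6*3 + sqrt(5))*2 = (-18 + sqrt(5))*2 = -36 + 2*sqrt(5)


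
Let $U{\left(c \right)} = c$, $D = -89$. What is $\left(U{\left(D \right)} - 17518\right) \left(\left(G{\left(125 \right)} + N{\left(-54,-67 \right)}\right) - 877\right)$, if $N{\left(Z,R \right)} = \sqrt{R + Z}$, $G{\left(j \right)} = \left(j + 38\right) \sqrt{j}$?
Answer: $15441339 - 14349705 \sqrt{5} - 193677 i \approx -1.6646 \cdot 10^{7} - 1.9368 \cdot 10^{5} i$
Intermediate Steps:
$G{\left(j \right)} = \sqrt{j} \left(38 + j\right)$ ($G{\left(j \right)} = \left(38 + j\right) \sqrt{j} = \sqrt{j} \left(38 + j\right)$)
$\left(U{\left(D \right)} - 17518\right) \left(\left(G{\left(125 \right)} + N{\left(-54,-67 \right)}\right) - 877\right) = \left(-89 - 17518\right) \left(\left(\sqrt{125} \left(38 + 125\right) + \sqrt{-67 - 54}\right) - 877\right) = - 17607 \left(\left(5 \sqrt{5} \cdot 163 + \sqrt{-121}\right) - 877\right) = - 17607 \left(\left(815 \sqrt{5} + 11 i\right) - 877\right) = - 17607 \left(\left(11 i + 815 \sqrt{5}\right) - 877\right) = - 17607 \left(-877 + 11 i + 815 \sqrt{5}\right) = 15441339 - 14349705 \sqrt{5} - 193677 i$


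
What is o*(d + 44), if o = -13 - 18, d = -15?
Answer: -899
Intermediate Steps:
o = -31
o*(d + 44) = -31*(-15 + 44) = -31*29 = -899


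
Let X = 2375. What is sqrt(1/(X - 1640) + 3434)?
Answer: sqrt(37859865)/105 ≈ 58.600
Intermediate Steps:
sqrt(1/(X - 1640) + 3434) = sqrt(1/(2375 - 1640) + 3434) = sqrt(1/735 + 3434) = sqrt(2523991/735) = sqrt(37859865)/105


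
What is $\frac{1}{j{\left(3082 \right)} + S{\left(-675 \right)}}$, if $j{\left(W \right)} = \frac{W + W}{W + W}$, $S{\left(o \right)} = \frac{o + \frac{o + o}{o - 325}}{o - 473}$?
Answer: $\frac{22960}{36433} \approx 0.6302$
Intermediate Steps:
$S{\left(o \right)} = \frac{o + \frac{2 o}{-325 + o}}{-473 + o}$
$j{\left(W \right)} = 1$ ($j{\left(W \right)} = \frac{2 W}{2 W} = 2 W \frac{1}{2 W} = 1$)
$\frac{1}{j{\left(3082 \right)} + S{\left(-675 \right)}} = \frac{1}{1 - \frac{675 \left(-323 - 675\right)}{153725 + \left(-675\right)^{2} - -538650}} = \frac{1}{1 - 675 \frac{1}{153725 + 455625 + 538650} \left(-998\right)} = \frac{1}{1 - 675 \cdot \frac{1}{1148000} \left(-998\right)} = \frac{1}{1 - \frac{27}{45920} \left(-998\right)} = \frac{1}{1 + \frac{13473}{22960}} = \frac{1}{\frac{36433}{22960}} = \frac{22960}{36433}$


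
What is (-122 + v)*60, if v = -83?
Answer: -12300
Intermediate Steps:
(-122 + v)*60 = (-122 - 83)*60 = -205*60 = -12300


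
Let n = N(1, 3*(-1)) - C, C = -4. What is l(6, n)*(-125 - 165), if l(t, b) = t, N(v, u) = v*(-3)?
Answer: -1740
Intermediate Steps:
N(v, u) = -3*v
n = 1 (n = -3*1 - 1*(-4) = -3 + 4 = 1)
l(6, n)*(-125 - 165) = 6*(-125 - 165) = 6*(-290) = -1740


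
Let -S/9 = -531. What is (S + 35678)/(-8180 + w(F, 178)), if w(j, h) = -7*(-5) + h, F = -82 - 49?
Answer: -40457/7967 ≈ -5.0781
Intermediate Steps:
F = -131
S = 4779 (S = -9*(-531) = 4779)
w(j, h) = 35 + h
(S + 35678)/(-8180 + w(F, 178)) = (4779 + 35678)/(-8180 + (35 + 178)) = 40457/(-8180 + 213) = 40457/(-7967) = 40457*(-1/7967) = -40457/7967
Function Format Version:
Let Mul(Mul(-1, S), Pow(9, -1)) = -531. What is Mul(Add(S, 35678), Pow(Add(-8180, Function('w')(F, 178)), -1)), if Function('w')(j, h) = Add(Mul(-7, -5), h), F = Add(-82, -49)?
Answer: Rational(-40457, 7967) ≈ -5.0781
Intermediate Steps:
F = -131
S = 4779 (S = Mul(-9, -531) = 4779)
Function('w')(j, h) = Add(35, h)
Mul(Add(S, 35678), Pow(Add(-8180, Function('w')(F, 178)), -1)) = Mul(Add(4779, 35678), Pow(Add(-8180, Add(35, 178)), -1)) = Mul(40457, Pow(Add(-8180, 213), -1)) = Mul(40457, Pow(-7967, -1)) = Mul(40457, Rational(-1, 7967)) = Rational(-40457, 7967)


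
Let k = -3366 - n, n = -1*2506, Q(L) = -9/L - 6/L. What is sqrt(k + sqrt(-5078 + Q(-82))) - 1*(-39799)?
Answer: 39799 + sqrt(-5782640 + 82*I*sqrt(34143242))/82 ≈ 39800.0 + 29.351*I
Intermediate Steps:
Q(L) = -15/L
n = -2506
k = -860 (k = -3366 - 1*(-2506) = -3366 + 2506 = -860)
sqrt(k + sqrt(-5078 + Q(-82))) - 1*(-39799) = sqrt(-860 + sqrt(-5078 - 15/(-82))) - 1*(-39799) = sqrt(-860 + sqrt(-5078 - 15*(-1/82))) + 39799 = sqrt(-860 + sqrt(-5078 + 15/82)) + 39799 = sqrt(-860 + sqrt(-416381/82)) + 39799 = sqrt(-860 + I*sqrt(34143242)/82) + 39799 = 39799 + sqrt(-860 + I*sqrt(34143242)/82)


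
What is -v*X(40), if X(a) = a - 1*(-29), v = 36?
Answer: -2484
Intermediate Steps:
X(a) = 29 + a (X(a) = a + 29 = 29 + a)
-v*X(40) = -36*(29 + 40) = -36*69 = -1*2484 = -2484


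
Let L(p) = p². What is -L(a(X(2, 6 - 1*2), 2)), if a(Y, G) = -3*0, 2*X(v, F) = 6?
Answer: 0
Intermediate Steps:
X(v, F) = 3 (X(v, F) = (½)*6 = 3)
a(Y, G) = 0
-L(a(X(2, 6 - 1*2), 2)) = -1*0² = -1*0 = 0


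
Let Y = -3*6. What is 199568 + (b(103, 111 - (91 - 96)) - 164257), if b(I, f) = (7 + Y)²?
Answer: 35432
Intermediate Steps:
Y = -18
b(I, f) = 121 (b(I, f) = (7 - 18)² = (-11)² = 121)
199568 + (b(103, 111 - (91 - 96)) - 164257) = 199568 + (121 - 164257) = 199568 - 164136 = 35432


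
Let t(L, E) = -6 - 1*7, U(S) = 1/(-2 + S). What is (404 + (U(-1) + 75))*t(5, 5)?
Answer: -18668/3 ≈ -6222.7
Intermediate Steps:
t(L, E) = -13 (t(L, E) = -6 - 7 = -13)
(404 + (U(-1) + 75))*t(5, 5) = (404 + (1/(-2 - 1) + 75))*(-13) = (404 + (1/(-3) + 75))*(-13) = (404 + (-1/3 + 75))*(-13) = (404 + 224/3)*(-13) = (1436/3)*(-13) = -18668/3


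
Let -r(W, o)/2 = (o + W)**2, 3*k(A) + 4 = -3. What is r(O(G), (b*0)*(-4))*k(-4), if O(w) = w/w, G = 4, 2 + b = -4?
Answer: 14/3 ≈ 4.6667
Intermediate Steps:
b = -6 (b = -2 - 4 = -6)
k(A) = -7/3 (k(A) = -4/3 + (1/3)*(-3) = -4/3 - 1 = -7/3)
O(w) = 1
r(W, o) = -2*(W + o)**2 (r(W, o) = -2*(o + W)**2 = -2*(W + o)**2)
r(O(G), (b*0)*(-4))*k(-4) = -2*(1 - 6*0*(-4))**2*(-7/3) = -2*(1 + 0*(-4))**2*(-7/3) = -2*(1 + 0)**2*(-7/3) = -2*1**2*(-7/3) = -2*1*(-7/3) = -2*(-7/3) = 14/3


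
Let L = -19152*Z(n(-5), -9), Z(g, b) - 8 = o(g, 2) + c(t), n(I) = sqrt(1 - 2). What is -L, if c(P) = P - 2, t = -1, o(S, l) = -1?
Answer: 76608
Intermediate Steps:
n(I) = I (n(I) = sqrt(-1) = I)
c(P) = -2 + P
Z(g, b) = 4 (Z(g, b) = 8 + (-1 + (-2 - 1)) = 8 + (-1 - 3) = 8 - 4 = 4)
L = -76608 (L = -19152*4 = -76608)
-L = -1*(-76608) = 76608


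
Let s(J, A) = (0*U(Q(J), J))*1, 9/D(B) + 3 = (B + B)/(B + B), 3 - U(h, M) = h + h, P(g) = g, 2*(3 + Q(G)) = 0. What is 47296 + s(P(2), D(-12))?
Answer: 47296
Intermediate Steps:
Q(G) = -3 (Q(G) = -3 + (1/2)*0 = -3 + 0 = -3)
U(h, M) = 3 - 2*h (U(h, M) = 3 - (h + h) = 3 - 2*h)
D(B) = -9/2 (D(B) = 9/(-3 + (B + B)/(B + B)) = 9/(-3 + (2*B)/((2*B))) = 9/(-3 + (2*B)*(1/(2*B))) = 9/(-3 + 1) = 9/(-2) = 9*(-1/2) = -9/2)
s(J, A) = 0 (s(J, A) = (0*(3 - 2*(-3)))*1 = (0*(3 + 6))*1 = (0*9)*1 = 0*1 = 0)
47296 + s(P(2), D(-12)) = 47296 + 0 = 47296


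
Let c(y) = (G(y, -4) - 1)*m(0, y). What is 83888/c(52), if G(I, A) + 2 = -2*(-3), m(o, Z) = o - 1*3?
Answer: -83888/9 ≈ -9320.9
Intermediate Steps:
m(o, Z) = -3 + o (m(o, Z) = o - 3 = -3 + o)
G(I, A) = 4 (G(I, A) = -2 - 2*(-3) = -2 + 6 = 4)
c(y) = -9 (c(y) = (4 - 1)*(-3 + 0) = 3*(-3) = -9)
83888/c(52) = 83888/(-9) = 83888*(-1/9) = -83888/9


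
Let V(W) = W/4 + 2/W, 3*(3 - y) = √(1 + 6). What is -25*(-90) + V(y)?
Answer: 333219/148 - √7/444 ≈ 2251.5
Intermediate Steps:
y = 3 - √7/3 (y = 3 - √(1 + 6)/3 = 3 - √7/3 ≈ 2.1181)
V(W) = 2/W + W/4 (V(W) = W*(¼) + 2/W = W/4 + 2/W = 2/W + W/4)
-25*(-90) + V(y) = -25*(-90) + (2/(3 - √7/3) + (3 - √7/3)/4) = 2250 + (2/(3 - √7/3) + (¾ - √7/12)) = 2250 + (¾ + 2/(3 - √7/3) - √7/12) = 9003/4 + 2/(3 - √7/3) - √7/12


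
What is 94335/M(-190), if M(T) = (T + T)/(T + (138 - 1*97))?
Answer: 147957/4 ≈ 36989.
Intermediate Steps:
M(T) = 2*T/(41 + T) (M(T) = (2*T)/(T + (138 - 97)) = (2*T)/(T + 41) = (2*T)/(41 + T) = 2*T/(41 + T))
94335/M(-190) = 94335/((2*(-190)/(41 - 190))) = 94335/((2*(-190)/(-149))) = 94335/((2*(-190)*(-1/149))) = 94335/(380/149) = 94335*(149/380) = 147957/4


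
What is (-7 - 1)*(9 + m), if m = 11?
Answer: -160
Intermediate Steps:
(-7 - 1)*(9 + m) = (-7 - 1)*(9 + 11) = -8*20 = -160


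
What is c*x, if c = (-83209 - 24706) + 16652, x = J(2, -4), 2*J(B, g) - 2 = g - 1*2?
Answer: 182526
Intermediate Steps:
J(B, g) = g/2 (J(B, g) = 1 + (g - 1*2)/2 = 1 + (g - 2)/2 = 1 + (-2 + g)/2 = 1 + (-1 + g/2) = g/2)
x = -2 (x = (1/2)*(-4) = -2)
c = -91263 (c = -107915 + 16652 = -91263)
c*x = -91263*(-2) = 182526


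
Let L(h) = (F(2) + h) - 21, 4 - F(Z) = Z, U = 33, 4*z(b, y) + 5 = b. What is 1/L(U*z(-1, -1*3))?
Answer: -2/137 ≈ -0.014599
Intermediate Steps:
z(b, y) = -5/4 + b/4
F(Z) = 4 - Z
L(h) = -19 + h (L(h) = ((4 - 1*2) + h) - 21 = ((4 - 2) + h) - 21 = (2 + h) - 21 = -19 + h)
1/L(U*z(-1, -1*3)) = 1/(-19 + 33*(-5/4 + (1/4)*(-1))) = 1/(-19 + 33*(-5/4 - 1/4)) = 1/(-19 + 33*(-3/2)) = 1/(-19 - 99/2) = 1/(-137/2) = -2/137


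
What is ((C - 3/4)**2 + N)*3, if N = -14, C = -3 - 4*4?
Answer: 18051/16 ≈ 1128.2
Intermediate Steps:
C = -19 (C = -3 - 16 = -19)
((C - 3/4)**2 + N)*3 = ((-19 - 3/4)**2 - 14)*3 = ((-79/4)**2 - 14)*3 = (6241/16 - 14)*3 = (6017/16)*3 = 18051/16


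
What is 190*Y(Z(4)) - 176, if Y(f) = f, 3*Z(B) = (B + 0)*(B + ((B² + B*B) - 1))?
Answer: 26072/3 ≈ 8690.7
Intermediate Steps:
Z(B) = B*(-1 + B + 2*B²)/3 (Z(B) = ((B + 0)*(B + ((B² + B*B) - 1)))/3 = (B*(B + ((B² + B²) - 1)))/3 = (B*(B + (2*B² - 1)))/3 = (B*(B + (-1 + 2*B²)))/3 = (B*(-1 + B + 2*B²))/3 = B*(-1 + B + 2*B²)/3)
190*Y(Z(4)) - 176 = 190*((⅓)*4*(-1 + 4 + 2*4²)) - 176 = 190*((⅓)*4*(-1 + 4 + 2*16)) - 176 = 190*((⅓)*4*(-1 + 4 + 32)) - 176 = 190*((⅓)*4*35) - 176 = 190*(140/3) - 176 = 26600/3 - 176 = 26072/3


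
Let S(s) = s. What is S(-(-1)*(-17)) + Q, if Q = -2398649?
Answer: -2398666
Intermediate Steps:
S(-(-1)*(-17)) + Q = -(-1)*(-17) - 2398649 = -1*17 - 2398649 = -17 - 2398649 = -2398666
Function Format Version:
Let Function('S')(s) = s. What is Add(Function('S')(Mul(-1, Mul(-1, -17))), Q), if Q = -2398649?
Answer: -2398666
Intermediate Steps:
Add(Function('S')(Mul(-1, Mul(-1, -17))), Q) = Add(Mul(-1, Mul(-1, -17)), -2398649) = Add(Mul(-1, 17), -2398649) = Add(-17, -2398649) = -2398666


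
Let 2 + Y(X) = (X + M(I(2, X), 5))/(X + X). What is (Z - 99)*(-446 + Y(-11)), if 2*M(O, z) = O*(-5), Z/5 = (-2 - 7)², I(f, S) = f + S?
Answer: -3019455/22 ≈ -1.3725e+5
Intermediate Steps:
I(f, S) = S + f
Z = 405 (Z = 5*(-2 - 7)² = 5*(-9)² = 5*81 = 405)
M(O, z) = -5*O/2 (M(O, z) = (O*(-5))/2 = (-5*O)/2 = -5*O/2)
Y(X) = -2 + (-5 - 3*X/2)/(2*X) (Y(X) = -2 + (X - 5*(X + 2)/2)/(X + X) = -2 + (X - 5*(2 + X)/2)/((2*X)) = -2 + (X + (-5 - 5*X/2))*(1/(2*X)) = -2 + (-5 - 3*X/2)*(1/(2*X)) = -2 + (-5 - 3*X/2)/(2*X))
(Z - 99)*(-446 + Y(-11)) = (405 - 99)*(-446 + (¼)*(-10 - 11*(-11))/(-11)) = 306*(-446 + (¼)*(-1/11)*(-10 + 121)) = 306*(-446 + (¼)*(-1/11)*111) = 306*(-446 - 111/44) = 306*(-19735/44) = -3019455/22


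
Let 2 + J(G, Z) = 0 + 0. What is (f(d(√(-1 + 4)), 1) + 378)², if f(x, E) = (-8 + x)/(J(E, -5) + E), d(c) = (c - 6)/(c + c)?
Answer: 594453/4 + 771*√3 ≈ 1.4995e+5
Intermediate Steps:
J(G, Z) = -2 (J(G, Z) = -2 + (0 + 0) = -2 + 0 = -2)
d(c) = (-6 + c)/(2*c) (d(c) = (-6 + c)/((2*c)) = (-6 + c)*(1/(2*c)) = (-6 + c)/(2*c))
f(x, E) = (-8 + x)/(-2 + E)
(f(d(√(-1 + 4)), 1) + 378)² = ((-8 + (-6 + √(-1 + 4))/(2*(√(-1 + 4))))/(-2 + 1) + 378)² = ((-8 + (-6 + √3)/(2*(√3)))/(-1) + 378)² = (-(-8 + (√3/3)*(-6 + √3)/2) + 378)² = (-(-8 + √3*(-6 + √3)/6) + 378)² = ((8 - √3*(-6 + √3)/6) + 378)² = (386 - √3*(-6 + √3)/6)²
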